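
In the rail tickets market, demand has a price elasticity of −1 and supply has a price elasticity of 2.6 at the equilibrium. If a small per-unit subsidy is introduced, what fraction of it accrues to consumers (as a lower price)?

Consumer share = 13/18

For a small subsidy around the equilibrium, the benefit split depends on the relative slopes, which at a point are proportional to the elasticities.
Buyer share = εs/(εs + |εd|) = 2.6/(2.6 + 1) = 13/18; seller share = |εd|/(εs + |εd|) = 5/18.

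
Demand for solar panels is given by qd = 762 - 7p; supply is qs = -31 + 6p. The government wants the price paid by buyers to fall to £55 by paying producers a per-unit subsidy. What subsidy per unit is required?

At a buyer price of 55, quantity demanded is 762 − 7·55 = 377.
Sellers supply 377 only when they receive ps with -31 + 6·ps = 377, i.e. ps = 68.
s = ps − pb = 68 − 55 = 13.

Required subsidy s = £13 per unit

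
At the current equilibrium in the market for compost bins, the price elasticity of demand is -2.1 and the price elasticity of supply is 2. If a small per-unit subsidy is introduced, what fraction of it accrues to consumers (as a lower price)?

Consumer share = 20/41

For a small subsidy around the equilibrium, the benefit split depends on the relative slopes, which at a point are proportional to the elasticities.
Buyer share = εs/(εs + |εd|) = 2/(2 + 2.1) = 20/41; seller share = |εd|/(εs + |εd|) = 21/41.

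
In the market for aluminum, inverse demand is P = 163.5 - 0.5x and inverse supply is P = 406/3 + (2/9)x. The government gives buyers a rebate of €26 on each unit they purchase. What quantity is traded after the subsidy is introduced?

x' = 75

Pre-subsidy: 163.5 - 0.5x = 406/3 + (2/9)x gives x* = 39 and P* = 144.
With the rebate, buyers effectively pay Pb = Ps − 26, where Ps is the price sellers receive.
On the curves, Pb = 163.5 - 0.5x and Ps = 406/3 + (2/9)x; the wedge Ps − Pb = 26 gives 406/3 + (2/9)x − (163.5 - 0.5x) = 26, so x' = 75.
Then Pb = 163.5 − 0.5·75 = 126 and Ps = 406/3 + (2/9)·75 = 152.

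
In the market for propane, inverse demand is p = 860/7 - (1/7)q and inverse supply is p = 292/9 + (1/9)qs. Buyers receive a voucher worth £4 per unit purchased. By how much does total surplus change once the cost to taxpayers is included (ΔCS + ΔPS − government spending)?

Pre-subsidy: 860/7 - (1/7)q = 292/9 + (1/9)q gives q* = 356 and p* = 72.
With the rebate, buyers effectively pay pb = ps − 4, where ps is the price sellers receive.
On the curves, pb = 860/7 - (1/7)q and ps = 292/9 + (1/9)q; the wedge ps − pb = 4 gives 292/9 + (1/9)q − (860/7 - (1/7)q) = 4, so q' = 371.75.
Then pb = 860/7 − (1/7)·371.75 = 69.75 and ps = 292/9 + (1/9)·371.75 = 73.75.
ΔCS = ½(356 + 371.75)(72 − 69.75) = 818.71875; ΔPS = ½(356 + 371.75)(73.75 − 72) = 636.78125.
Government spending = 4 × 371.75 = 1487.
Net change = 818.71875 + 636.78125 − 1487 = -31.5. The loss equals the DWL triangle ½·4·15.75.

Net change in total surplus = -£31.5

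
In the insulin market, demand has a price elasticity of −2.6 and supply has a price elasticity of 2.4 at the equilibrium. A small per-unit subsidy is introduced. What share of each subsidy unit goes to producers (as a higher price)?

Producer share = 0.52

For a small subsidy around the equilibrium, the benefit split depends on the relative slopes, which at a point are proportional to the elasticities.
Buyer share = εs/(εs + |εd|) = 2.4/(2.4 + 2.6) = 0.48; seller share = |εd|/(εs + |εd|) = 0.52.
So producers capture 0.52 of the subsidy.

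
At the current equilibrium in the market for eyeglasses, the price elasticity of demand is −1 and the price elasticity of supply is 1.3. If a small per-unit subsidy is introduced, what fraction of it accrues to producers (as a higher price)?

For a small subsidy around the equilibrium, the benefit split depends on the relative slopes, which at a point are proportional to the elasticities.
Buyer share = εs/(εs + |εd|) = 1.3/(1.3 + 1) = 13/23; seller share = |εd|/(εs + |εd|) = 10/23.
So producers capture 10/23 of the subsidy.

Producer share = 10/23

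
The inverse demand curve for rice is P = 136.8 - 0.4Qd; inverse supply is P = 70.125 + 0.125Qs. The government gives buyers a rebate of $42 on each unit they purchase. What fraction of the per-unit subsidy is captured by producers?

Pre-subsidy: 136.8 - 0.4Q = 70.125 + 0.125Q gives Q* = 127 and P* = 86.
With the rebate, buyers effectively pay Pb = Ps − 42, where Ps is the price sellers receive.
On the curves, Pb = 136.8 - 0.4Q and Ps = 70.125 + 0.125Q; the wedge Ps − Pb = 42 gives 70.125 + 0.125Q − (136.8 - 0.4Q) = 42, so Q' = 207.
Then Pb = 136.8 − 0.4·207 = 54 and Ps = 70.125 + 0.125·207 = 96.
Buyers' price falls by P* − Pb = 86 − 54 = 32; sellers' price rises by Ps − P* = 96 − 86 = 10.
So producers capture 10/42 = 5/21 of each unit of subsidy.

Producer share = 5/21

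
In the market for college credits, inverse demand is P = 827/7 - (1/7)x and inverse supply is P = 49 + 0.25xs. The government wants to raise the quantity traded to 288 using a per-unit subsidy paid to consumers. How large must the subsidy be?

Required subsidy s = 44 per unit

At x = 288, from the demand curve buyers pay Pb = 827/7 − (1/7)·288 = 77; from the supply curve sellers need Ps = 49 + 0.25·288 = 121.
The subsidy must fill the gap: s = Ps − Pb = 121 − 77 = 44.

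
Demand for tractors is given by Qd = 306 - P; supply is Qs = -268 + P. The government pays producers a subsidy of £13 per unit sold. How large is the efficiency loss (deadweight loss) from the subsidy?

Pre-subsidy: 306 - P = -268 + P gives P* = 287, Q* = 19.
With the subsidy, sellers receive Ps = Pb + 13 for each unit, where Pb is the price buyers pay.
Supply in terms of Pb becomes Qs = -268 + 1(Pb + 13) = -255 + Pb. Setting this equal to demand: 306 - Pb = -255 + Pb, so Pb = 280.5.
Sellers receive Ps = 280.5 + 13 = 293.5; Q' = 306 − 1·280.5 = 25.5.
The subsidy expands output by 25.5 − 19 = 6.5 past the efficient level; on those units the gap between marginal cost and willingness to pay runs from 0 up to 13.
DWL = ½ × 13 × 6.5 = 42.25.

Deadweight loss = £42.25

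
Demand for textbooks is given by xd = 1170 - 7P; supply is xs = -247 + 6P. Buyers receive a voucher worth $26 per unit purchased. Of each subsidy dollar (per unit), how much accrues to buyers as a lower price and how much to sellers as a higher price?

Buyers gain $12 per unit; sellers gain $14 per unit

Pre-subsidy: 1170 - 7P = -247 + 6P gives P* = 109, x* = 407.
With the rebate, buyers effectively pay Pb = Ps − 26, where Ps is the price sellers receive.
Demand in terms of Ps becomes xd = 1170 − 7(Ps − 26) = 1352 - 7Ps. Setting this equal to supply: 1352 - 7Ps = -247 + 6Ps, so Ps = 123.
Buyers pay Pb = 123 − 26 = 97; x' = -247 + 6·123 = 491.
Buyers' price falls by P* − Pb = 109 − 97 = 12; sellers' price rises by Ps − P* = 123 − 109 = 14.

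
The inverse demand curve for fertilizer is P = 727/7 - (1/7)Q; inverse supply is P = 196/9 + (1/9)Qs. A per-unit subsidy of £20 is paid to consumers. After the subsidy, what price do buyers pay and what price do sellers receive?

Pre-subsidy: 727/7 - (1/7)Q = 196/9 + (1/9)Q gives Q* = 323.1875 and P* = 57.6875.
With the rebate, buyers effectively pay Pb = Ps − 20, where Ps is the price sellers receive.
On the curves, Pb = 727/7 - (1/7)Q and Ps = 196/9 + (1/9)Q; the wedge Ps − Pb = 20 gives 196/9 + (1/9)Q − (727/7 - (1/7)Q) = 20, so Q' = 401.9375.
Then Pb = 727/7 − (1/7)·401.9375 = 46.4375 and Ps = 196/9 + (1/9)·401.9375 = 66.4375.

Buyers pay £46.4375; sellers receive £66.4375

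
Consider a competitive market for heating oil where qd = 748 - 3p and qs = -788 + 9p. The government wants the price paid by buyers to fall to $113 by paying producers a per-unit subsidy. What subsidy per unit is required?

At a buyer price of 113, quantity demanded is 748 − 3·113 = 409.
Sellers supply 409 only when they receive ps with -788 + 9·ps = 409, i.e. ps = 133.
s = ps − pb = 133 − 113 = 20.

Required subsidy s = $20 per unit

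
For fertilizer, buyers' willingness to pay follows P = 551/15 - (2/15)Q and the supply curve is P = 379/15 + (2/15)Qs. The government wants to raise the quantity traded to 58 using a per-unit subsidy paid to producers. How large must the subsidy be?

Required subsidy s = 4 per unit

At Q = 58, from the demand curve buyers pay Pb = 551/15 − (2/15)·58 = 29; from the supply curve sellers need Ps = 379/15 + (2/15)·58 = 33.
The subsidy must fill the gap: s = Ps − Pb = 33 − 29 = 4.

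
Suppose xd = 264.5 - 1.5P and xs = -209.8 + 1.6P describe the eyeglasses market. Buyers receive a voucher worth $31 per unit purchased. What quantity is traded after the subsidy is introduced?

Pre-subsidy: 264.5 - 1.5P = -209.8 + 1.6P gives P* = 153, x* = 35.
With the rebate, buyers effectively pay Pb = Ps − 31, where Ps is the price sellers receive.
Demand in terms of Ps becomes xd = 264.5 − 1.5(Ps − 31) = 311 - 1.5Ps. Setting this equal to supply: 311 - 1.5Ps = -209.8 + 1.6Ps, so Ps = 168.
Buyers pay Pb = 168 − 31 = 137; x' = -209.8 + 1.6·168 = 59.

x' = 59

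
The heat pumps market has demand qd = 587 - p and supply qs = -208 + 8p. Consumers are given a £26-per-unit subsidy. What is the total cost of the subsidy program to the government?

Government cost = 122096/9

Pre-subsidy: 587 - p = -208 + 8p gives p* = 265/3, q* = 1496/3.
With the rebate, buyers effectively pay pb = ps − 26, where ps is the price sellers receive.
Demand in terms of ps becomes qd = 587 − 1(ps − 26) = 613 - ps. Setting this equal to supply: 613 - ps = -208 + 8ps, so ps = 821/9.
Buyers pay pb = 821/9 − 26 = 587/9; q' = -208 + 8·(821/9) = 4696/9.
Government outlay = subsidy × quantity = 26 × 4696/9 = 122096/9.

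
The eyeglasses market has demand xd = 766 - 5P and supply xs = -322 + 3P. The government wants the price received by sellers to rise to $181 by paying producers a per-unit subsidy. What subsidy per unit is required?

At a seller price of 181, quantity supplied is -322 + 3·181 = 221.
Buyers absorb 221 only when they pay Pb with 766 − 5·Pb = 221, i.e. Pb = 109.
s = Ps − Pb = 181 − 109 = 72.

Required subsidy s = $72 per unit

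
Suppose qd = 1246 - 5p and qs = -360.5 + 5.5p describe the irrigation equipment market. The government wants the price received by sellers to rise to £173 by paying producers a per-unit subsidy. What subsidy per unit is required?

Required subsidy s = £42 per unit

At a seller price of 173, quantity supplied is -360.5 + 5.5·173 = 591.
Buyers absorb 591 only when they pay pb with 1246 − 5·pb = 591, i.e. pb = 131.
s = ps − pb = 173 − 131 = 42.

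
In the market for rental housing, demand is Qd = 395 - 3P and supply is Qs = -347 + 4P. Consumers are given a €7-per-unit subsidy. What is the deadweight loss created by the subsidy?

Pre-subsidy: 395 - 3P = -347 + 4P gives P* = 106, Q* = 77.
With the rebate, buyers effectively pay Pb = Ps − 7, where Ps is the price sellers receive.
Demand in terms of Ps becomes Qd = 395 − 3(Ps − 7) = 416 - 3Ps. Setting this equal to supply: 416 - 3Ps = -347 + 4Ps, so Ps = 109.
Buyers pay Pb = 109 − 7 = 102; Q' = -347 + 4·109 = 89.
The subsidy expands output by 89 − 77 = 12 past the efficient level; on those units the gap between marginal cost and willingness to pay runs from 0 up to 7.
DWL = ½ × 7 × 12 = 42.

Deadweight loss = €42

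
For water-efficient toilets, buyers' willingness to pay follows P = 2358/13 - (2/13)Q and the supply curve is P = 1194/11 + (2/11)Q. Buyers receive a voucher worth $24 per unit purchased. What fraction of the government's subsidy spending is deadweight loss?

DWL / government spending = 143/1154

Pre-subsidy: 2358/13 - (2/13)Q = 1194/11 + (2/11)Q gives Q* = 217 and P* = 148.
With the rebate, buyers effectively pay Pb = Ps − 24, where Ps is the price sellers receive.
On the curves, Pb = 2358/13 - (2/13)Q and Ps = 1194/11 + (2/11)Q; the wedge Ps − Pb = 24 gives 1194/11 + (2/11)Q − (2358/13 - (2/13)Q) = 24, so Q' = 288.5.
Then Pb = 2358/13 − (2/13)·288.5 = 137 and Ps = 1194/11 + (2/11)·288.5 = 161.
ΔCS = ½(217 + 288.5)(148 − 137) = 2780.25; ΔPS = ½(217 + 288.5)(161 − 148) = 3285.75.
Government spending = 24 × 288.5 = 6924.
DWL = ½ × 24 × (288.5 − 217) = 858; fraction = 858 / 6924 = 143/1154.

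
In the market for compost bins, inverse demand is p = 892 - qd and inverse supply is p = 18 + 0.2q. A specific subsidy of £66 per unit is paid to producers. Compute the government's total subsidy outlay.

Pre-subsidy: 892 - q = 18 + 0.2q gives q* = 2185/3 and p* = 491/3.
With the subsidy, sellers receive ps = pb + 66 for each unit, where pb is the price buyers pay.
On the curves, pb = 892 - q and ps = 18 + 0.2q; the wedge ps − pb = 66 gives 18 + 0.2q − (892 - q) = 66, so q' = 2350/3.
Then pb = 892 − 1·(2350/3) = 326/3 and ps = 18 + 0.2·(2350/3) = 524/3.
Government outlay = subsidy × quantity = 66 × 2350/3 = 51700.

Government cost = £51700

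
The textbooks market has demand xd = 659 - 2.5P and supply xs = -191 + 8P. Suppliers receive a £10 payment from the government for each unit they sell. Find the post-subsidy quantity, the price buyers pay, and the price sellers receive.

x' = 1427/3; buyers pay 220/3; sellers receive 250/3

Pre-subsidy: 659 - 2.5P = -191 + 8P gives P* = 1700/21, x* = 9589/21.
With the subsidy, sellers receive Ps = Pb + 10 for each unit, where Pb is the price buyers pay.
Supply in terms of Pb becomes xs = -191 + 8(Pb + 10) = -111 + 8Pb. Setting this equal to demand: 659 - 2.5Pb = -111 + 8Pb, so Pb = 220/3.
Sellers receive Ps = 220/3 + 10 = 250/3; x' = 659 − 2.5·(220/3) = 1427/3.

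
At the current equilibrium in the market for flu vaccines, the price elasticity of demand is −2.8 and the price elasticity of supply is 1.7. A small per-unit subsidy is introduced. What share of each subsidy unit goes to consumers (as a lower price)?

Consumer share = 17/45

For a small subsidy around the equilibrium, the benefit split depends on the relative slopes, which at a point are proportional to the elasticities.
Buyer share = εs/(εs + |εd|) = 1.7/(1.7 + 2.8) = 17/45; seller share = |εd|/(εs + |εd|) = 28/45.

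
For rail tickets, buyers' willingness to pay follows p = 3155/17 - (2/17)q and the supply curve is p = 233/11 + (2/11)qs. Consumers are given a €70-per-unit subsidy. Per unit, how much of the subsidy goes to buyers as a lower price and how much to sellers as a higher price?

Buyers gain €27.5 per unit; sellers gain €42.5 per unit

Pre-subsidy: 3155/17 - (2/17)q = 233/11 + (2/11)q gives q* = 549 and p* = 121.
With the rebate, buyers effectively pay pb = ps − 70, where ps is the price sellers receive.
On the curves, pb = 3155/17 - (2/17)q and ps = 233/11 + (2/11)q; the wedge ps − pb = 70 gives 233/11 + (2/11)q − (3155/17 - (2/17)q) = 70, so q' = 782.75.
Then pb = 3155/17 − (2/17)·782.75 = 93.5 and ps = 233/11 + (2/11)·782.75 = 163.5.
Buyers' price falls by p* − pb = 121 − 93.5 = 27.5; sellers' price rises by ps − p* = 163.5 − 121 = 42.5.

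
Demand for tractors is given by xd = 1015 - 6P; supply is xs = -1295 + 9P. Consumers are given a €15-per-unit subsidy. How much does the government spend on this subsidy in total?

Pre-subsidy: 1015 - 6P = -1295 + 9P gives P* = 154, x* = 91.
With the rebate, buyers effectively pay Pb = Ps − 15, where Ps is the price sellers receive.
Demand in terms of Ps becomes xd = 1015 − 6(Ps − 15) = 1105 - 6Ps. Setting this equal to supply: 1105 - 6Ps = -1295 + 9Ps, so Ps = 160.
Buyers pay Pb = 160 − 15 = 145; x' = -1295 + 9·160 = 145.
Government outlay = subsidy × quantity = 15 × 145 = 2175.

Government cost = €2175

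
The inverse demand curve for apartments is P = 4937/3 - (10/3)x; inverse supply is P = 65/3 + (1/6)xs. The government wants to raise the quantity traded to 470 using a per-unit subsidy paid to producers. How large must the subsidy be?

Required subsidy s = 21 per unit

At x = 470, from the demand curve buyers pay Pb = 4937/3 − (10/3)·470 = 79; from the supply curve sellers need Ps = 65/3 + (1/6)·470 = 100.
The subsidy must fill the gap: s = Ps − Pb = 100 − 79 = 21.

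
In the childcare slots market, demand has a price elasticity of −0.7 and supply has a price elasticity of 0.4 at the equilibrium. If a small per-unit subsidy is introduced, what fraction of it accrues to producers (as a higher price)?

For a small subsidy around the equilibrium, the benefit split depends on the relative slopes, which at a point are proportional to the elasticities.
Buyer share = εs/(εs + |εd|) = 0.4/(0.4 + 0.7) = 4/11; seller share = |εd|/(εs + |εd|) = 7/11.
So producers capture 7/11 of the subsidy.

Producer share = 7/11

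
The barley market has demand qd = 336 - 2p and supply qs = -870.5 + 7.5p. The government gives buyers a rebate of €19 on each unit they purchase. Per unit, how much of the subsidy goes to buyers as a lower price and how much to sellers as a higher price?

Buyers gain €15 per unit; sellers gain €4 per unit

Pre-subsidy: 336 - 2p = -870.5 + 7.5p gives p* = 127, q* = 82.
With the rebate, buyers effectively pay pb = ps − 19, where ps is the price sellers receive.
Demand in terms of ps becomes qd = 336 − 2(ps − 19) = 374 - 2ps. Setting this equal to supply: 374 - 2ps = -870.5 + 7.5ps, so ps = 131.
Buyers pay pb = 131 − 19 = 112; q' = -870.5 + 7.5·131 = 112.
Buyers' price falls by p* − pb = 127 − 112 = 15; sellers' price rises by ps − p* = 131 − 127 = 4.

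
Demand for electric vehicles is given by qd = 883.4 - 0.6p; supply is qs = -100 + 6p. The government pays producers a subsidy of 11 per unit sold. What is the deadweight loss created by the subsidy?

Deadweight loss = 33

Pre-subsidy: 883.4 - 0.6p = -100 + 6p gives p* = 149, q* = 794.
With the subsidy, sellers receive ps = pb + 11 for each unit, where pb is the price buyers pay.
Supply in terms of pb becomes qs = -100 + 6(pb + 11) = -34 + 6pb. Setting this equal to demand: 883.4 - 0.6pb = -34 + 6pb, so pb = 139.
Sellers receive ps = 139 + 11 = 150; q' = 883.4 − 0.6·139 = 800.
The subsidy expands output by 800 − 794 = 6 past the efficient level; on those units the gap between marginal cost and willingness to pay runs from 0 up to 11.
DWL = ½ × 11 × 6 = 33.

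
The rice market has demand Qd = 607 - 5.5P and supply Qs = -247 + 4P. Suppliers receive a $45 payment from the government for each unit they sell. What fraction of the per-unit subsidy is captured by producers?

Producer share = 11/19

Pre-subsidy: 607 - 5.5P = -247 + 4P gives P* = 1708/19, Q* = 2139/19.
With the subsidy, sellers receive Ps = Pb + 45 for each unit, where Pb is the price buyers pay.
Supply in terms of Pb becomes Qs = -247 + 4(Pb + 45) = -67 + 4Pb. Setting this equal to demand: 607 - 5.5Pb = -67 + 4Pb, so Pb = 1348/19.
Sellers receive Ps = 1348/19 + 45 = 2203/19; Q' = 607 − 5.5·(1348/19) = 4119/19.
Buyers' price falls by P* − Pb = 1708/19 − 1348/19 = 360/19; sellers' price rises by Ps − P* = 2203/19 − 1708/19 = 495/19.
So producers capture (495/19)/45 = 11/19 of each unit of subsidy.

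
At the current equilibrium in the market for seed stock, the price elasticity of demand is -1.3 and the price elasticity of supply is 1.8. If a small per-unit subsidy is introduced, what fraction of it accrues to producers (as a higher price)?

Producer share = 13/31

For a small subsidy around the equilibrium, the benefit split depends on the relative slopes, which at a point are proportional to the elasticities.
Buyer share = εs/(εs + |εd|) = 1.8/(1.8 + 1.3) = 18/31; seller share = |εd|/(εs + |εd|) = 13/31.
So producers capture 13/31 of the subsidy.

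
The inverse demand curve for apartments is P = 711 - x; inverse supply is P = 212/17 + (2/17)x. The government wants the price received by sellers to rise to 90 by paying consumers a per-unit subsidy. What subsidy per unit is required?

At a seller price of 90, quantity supplied is -106 + 8.5·90 = 659.
Buyers absorb 659 only when they pay Pb = 711 − 1·659 = 52.
s = Ps − Pb = 90 − 52 = 38.

Required subsidy s = 38 per unit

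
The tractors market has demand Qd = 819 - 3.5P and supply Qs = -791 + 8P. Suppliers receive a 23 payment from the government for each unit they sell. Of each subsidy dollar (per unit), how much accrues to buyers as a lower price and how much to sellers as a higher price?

Buyers gain 16 per unit; sellers gain 7 per unit

Pre-subsidy: 819 - 3.5P = -791 + 8P gives P* = 140, Q* = 329.
With the subsidy, sellers receive Ps = Pb + 23 for each unit, where Pb is the price buyers pay.
Supply in terms of Pb becomes Qs = -791 + 8(Pb + 23) = -607 + 8Pb. Setting this equal to demand: 819 - 3.5Pb = -607 + 8Pb, so Pb = 124.
Sellers receive Ps = 124 + 23 = 147; Q' = 819 − 3.5·124 = 385.
Buyers' price falls by P* − Pb = 140 − 124 = 16; sellers' price rises by Ps − P* = 147 − 140 = 7.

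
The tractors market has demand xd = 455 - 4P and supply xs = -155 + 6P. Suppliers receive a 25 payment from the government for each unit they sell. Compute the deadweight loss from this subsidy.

Deadweight loss = 750

Pre-subsidy: 455 - 4P = -155 + 6P gives P* = 61, x* = 211.
With the subsidy, sellers receive Ps = Pb + 25 for each unit, where Pb is the price buyers pay.
Supply in terms of Pb becomes xs = -155 + 6(Pb + 25) = -5 + 6Pb. Setting this equal to demand: 455 - 4Pb = -5 + 6Pb, so Pb = 46.
Sellers receive Ps = 46 + 25 = 71; x' = 455 − 4·46 = 271.
The subsidy expands output by 271 − 211 = 60 past the efficient level; on those units the gap between marginal cost and willingness to pay runs from 0 up to 25.
DWL = ½ × 25 × 60 = 750.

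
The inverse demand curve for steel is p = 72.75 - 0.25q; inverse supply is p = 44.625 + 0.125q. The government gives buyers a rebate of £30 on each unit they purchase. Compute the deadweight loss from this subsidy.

Pre-subsidy: 72.75 - 0.25q = 44.625 + 0.125q gives q* = 75 and p* = 54.
With the rebate, buyers effectively pay pb = ps − 30, where ps is the price sellers receive.
On the curves, pb = 72.75 - 0.25q and ps = 44.625 + 0.125q; the wedge ps − pb = 30 gives 44.625 + 0.125q − (72.75 - 0.25q) = 30, so q' = 155.
Then pb = 72.75 − 0.25·155 = 34 and ps = 44.625 + 0.125·155 = 64.
The subsidy expands output by 155 − 75 = 80 past the efficient level; on those units the gap between marginal cost and willingness to pay runs from 0 up to 30.
DWL = ½ × 30 × 80 = 1200.

Deadweight loss = £1200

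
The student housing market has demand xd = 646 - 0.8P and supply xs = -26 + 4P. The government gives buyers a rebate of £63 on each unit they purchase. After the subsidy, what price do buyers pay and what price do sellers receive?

Buyers pay £87.5; sellers receive £150.5

Pre-subsidy: 646 - 0.8P = -26 + 4P gives P* = 140, x* = 534.
With the rebate, buyers effectively pay Pb = Ps − 63, where Ps is the price sellers receive.
Demand in terms of Ps becomes xd = 646 − 0.8(Ps − 63) = 696.4 - 0.8Ps. Setting this equal to supply: 696.4 - 0.8Ps = -26 + 4Ps, so Ps = 150.5.
Buyers pay Pb = 150.5 − 63 = 87.5; x' = -26 + 4·150.5 = 576.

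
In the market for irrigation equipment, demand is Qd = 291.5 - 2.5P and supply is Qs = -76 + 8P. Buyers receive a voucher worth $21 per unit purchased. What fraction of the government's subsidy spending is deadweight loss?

DWL / government spending = 5/61

Pre-subsidy: 291.5 - 2.5P = -76 + 8P gives P* = 35, Q* = 204.
With the rebate, buyers effectively pay Pb = Ps − 21, where Ps is the price sellers receive.
Demand in terms of Ps becomes Qd = 291.5 − 2.5(Ps − 21) = 344 - 2.5Ps. Setting this equal to supply: 344 - 2.5Ps = -76 + 8Ps, so Ps = 40.
Buyers pay Pb = 40 − 21 = 19; Q' = -76 + 8·40 = 244.
ΔCS = ½(204 + 244)(35 − 19) = 3584; ΔPS = ½(204 + 244)(40 − 35) = 1120.
Government spending = 21 × 244 = 5124.
DWL = ½ × 21 × (244 − 204) = 420; fraction = 420 / 5124 = 5/61.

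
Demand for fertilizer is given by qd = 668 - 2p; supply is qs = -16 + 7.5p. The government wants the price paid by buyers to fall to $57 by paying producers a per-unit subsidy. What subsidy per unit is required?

At a buyer price of 57, quantity demanded is 668 − 2·57 = 554.
Sellers supply 554 only when they receive ps with -16 + 7.5·ps = 554, i.e. ps = 76.
s = ps − pb = 76 − 57 = 19.

Required subsidy s = $19 per unit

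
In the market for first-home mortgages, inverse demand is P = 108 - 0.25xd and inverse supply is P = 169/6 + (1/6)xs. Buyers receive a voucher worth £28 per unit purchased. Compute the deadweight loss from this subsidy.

Pre-subsidy: 108 - 0.25x = 169/6 + (1/6)x gives x* = 191.6 and P* = 60.1.
With the rebate, buyers effectively pay Pb = Ps − 28, where Ps is the price sellers receive.
On the curves, Pb = 108 - 0.25x and Ps = 169/6 + (1/6)x; the wedge Ps − Pb = 28 gives 169/6 + (1/6)x − (108 - 0.25x) = 28, so x' = 258.8.
Then Pb = 108 − 0.25·258.8 = 43.3 and Ps = 169/6 + (1/6)·258.8 = 71.3.
The subsidy expands output by 258.8 − 191.6 = 67.2 past the efficient level; on those units the gap between marginal cost and willingness to pay runs from 0 up to 28.
DWL = ½ × 28 × 67.2 = 940.8.

Deadweight loss = £940.8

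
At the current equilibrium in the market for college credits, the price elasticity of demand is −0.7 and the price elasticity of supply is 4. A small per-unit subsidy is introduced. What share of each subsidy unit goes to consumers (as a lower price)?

Consumer share = 40/47

For a small subsidy around the equilibrium, the benefit split depends on the relative slopes, which at a point are proportional to the elasticities.
Buyer share = εs/(εs + |εd|) = 4/(4 + 0.7) = 40/47; seller share = |εd|/(εs + |εd|) = 7/47.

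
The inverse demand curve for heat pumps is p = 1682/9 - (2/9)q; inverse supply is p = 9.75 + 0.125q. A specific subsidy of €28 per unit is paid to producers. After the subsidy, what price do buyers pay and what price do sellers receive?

Buyers pay €55.6; sellers receive €83.6

Pre-subsidy: 1682/9 - (2/9)q = 9.75 + 0.125q gives q* = 510.16 and p* = 73.52.
With the subsidy, sellers receive ps = pb + 28 for each unit, where pb is the price buyers pay.
On the curves, pb = 1682/9 - (2/9)q and ps = 9.75 + 0.125q; the wedge ps − pb = 28 gives 9.75 + 0.125q − (1682/9 - (2/9)q) = 28, so q' = 590.8.
Then pb = 1682/9 − (2/9)·590.8 = 55.6 and ps = 9.75 + 0.125·590.8 = 83.6.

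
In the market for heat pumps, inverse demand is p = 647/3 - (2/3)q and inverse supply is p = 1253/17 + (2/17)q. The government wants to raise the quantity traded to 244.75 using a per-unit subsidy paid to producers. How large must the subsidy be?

At q = 244.75, from the demand curve buyers pay pb = 647/3 − (2/3)·244.75 = 52.5; from the supply curve sellers need ps = 1253/17 + (2/17)·244.75 = 102.5.
The subsidy must fill the gap: s = ps − pb = 102.5 − 52.5 = 50.

Required subsidy s = 50 per unit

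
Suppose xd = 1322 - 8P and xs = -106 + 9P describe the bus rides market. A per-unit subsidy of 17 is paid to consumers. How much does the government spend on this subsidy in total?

Pre-subsidy: 1322 - 8P = -106 + 9P gives P* = 84, x* = 650.
With the rebate, buyers effectively pay Pb = Ps − 17, where Ps is the price sellers receive.
Demand in terms of Ps becomes xd = 1322 − 8(Ps − 17) = 1458 - 8Ps. Setting this equal to supply: 1458 - 8Ps = -106 + 9Ps, so Ps = 92.
Buyers pay Pb = 92 − 17 = 75; x' = -106 + 9·92 = 722.
Government outlay = subsidy × quantity = 17 × 722 = 12274.

Government cost = 12274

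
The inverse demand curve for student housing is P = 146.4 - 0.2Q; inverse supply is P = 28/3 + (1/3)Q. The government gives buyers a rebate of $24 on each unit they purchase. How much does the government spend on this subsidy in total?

Pre-subsidy: 146.4 - 0.2Q = 28/3 + (1/3)Q gives Q* = 257 and P* = 95.
With the rebate, buyers effectively pay Pb = Ps − 24, where Ps is the price sellers receive.
On the curves, Pb = 146.4 - 0.2Q and Ps = 28/3 + (1/3)Q; the wedge Ps − Pb = 24 gives 28/3 + (1/3)Q − (146.4 - 0.2Q) = 24, so Q' = 302.
Then Pb = 146.4 − 0.2·302 = 86 and Ps = 28/3 + (1/3)·302 = 110.
Government outlay = subsidy × quantity = 24 × 302 = 7248.

Government cost = $7248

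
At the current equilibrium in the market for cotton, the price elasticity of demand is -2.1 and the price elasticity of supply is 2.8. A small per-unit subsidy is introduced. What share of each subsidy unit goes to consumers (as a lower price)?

For a small subsidy around the equilibrium, the benefit split depends on the relative slopes, which at a point are proportional to the elasticities.
Buyer share = εs/(εs + |εd|) = 2.8/(2.8 + 2.1) = 4/7; seller share = |εd|/(εs + |εd|) = 3/7.

Consumer share = 4/7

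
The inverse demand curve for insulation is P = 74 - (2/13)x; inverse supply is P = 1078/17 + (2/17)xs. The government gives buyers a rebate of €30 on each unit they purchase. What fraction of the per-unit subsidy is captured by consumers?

Consumer share = 17/30

Pre-subsidy: 74 - (2/13)x = 1078/17 + (2/17)x gives x* = 39 and P* = 68.
With the rebate, buyers effectively pay Pb = Ps − 30, where Ps is the price sellers receive.
On the curves, Pb = 74 - (2/13)x and Ps = 1078/17 + (2/17)x; the wedge Ps − Pb = 30 gives 1078/17 + (2/17)x − (74 - (2/13)x) = 30, so x' = 149.5.
Then Pb = 74 − (2/13)·149.5 = 51 and Ps = 1078/17 + (2/17)·149.5 = 81.
Buyers' price falls by P* − Pb = 68 − 51 = 17; sellers' price rises by Ps − P* = 81 − 68 = 13.
So consumers capture 17/30 = 17/30 of each unit of subsidy.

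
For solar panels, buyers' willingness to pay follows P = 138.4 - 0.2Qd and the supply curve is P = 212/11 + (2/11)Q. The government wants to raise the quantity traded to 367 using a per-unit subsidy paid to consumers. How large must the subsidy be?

Required subsidy s = 21 per unit

At Q = 367, from the demand curve buyers pay Pb = 138.4 − 0.2·367 = 65; from the supply curve sellers need Ps = 212/11 + (2/11)·367 = 86.
The subsidy must fill the gap: s = Ps − Pb = 86 − 65 = 21.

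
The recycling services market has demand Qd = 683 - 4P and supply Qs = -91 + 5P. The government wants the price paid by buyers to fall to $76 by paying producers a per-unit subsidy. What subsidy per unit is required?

At a buyer price of 76, quantity demanded is 683 − 4·76 = 379.
Sellers supply 379 only when they receive Ps with -91 + 5·Ps = 379, i.e. Ps = 94.
s = Ps − Pb = 94 − 76 = 18.

Required subsidy s = $18 per unit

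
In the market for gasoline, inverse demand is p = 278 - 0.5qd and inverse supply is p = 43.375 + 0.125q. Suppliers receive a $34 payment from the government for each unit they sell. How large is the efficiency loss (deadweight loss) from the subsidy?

Deadweight loss = $924.8

Pre-subsidy: 278 - 0.5q = 43.375 + 0.125q gives q* = 375.4 and p* = 90.3.
With the subsidy, sellers receive ps = pb + 34 for each unit, where pb is the price buyers pay.
On the curves, pb = 278 - 0.5q and ps = 43.375 + 0.125q; the wedge ps − pb = 34 gives 43.375 + 0.125q − (278 - 0.5q) = 34, so q' = 429.8.
Then pb = 278 − 0.5·429.8 = 63.1 and ps = 43.375 + 0.125·429.8 = 97.1.
The subsidy expands output by 429.8 − 375.4 = 54.4 past the efficient level; on those units the gap between marginal cost and willingness to pay runs from 0 up to 34.
DWL = ½ × 34 × 54.4 = 924.8.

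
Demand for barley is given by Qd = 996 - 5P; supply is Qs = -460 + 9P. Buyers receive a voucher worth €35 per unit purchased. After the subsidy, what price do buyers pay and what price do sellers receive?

Pre-subsidy: 996 - 5P = -460 + 9P gives P* = 104, Q* = 476.
With the rebate, buyers effectively pay Pb = Ps − 35, where Ps is the price sellers receive.
Demand in terms of Ps becomes Qd = 996 − 5(Ps − 35) = 1171 - 5Ps. Setting this equal to supply: 1171 - 5Ps = -460 + 9Ps, so Ps = 116.5.
Buyers pay Pb = 116.5 − 35 = 81.5; Q' = -460 + 9·116.5 = 588.5.

Buyers pay €81.5; sellers receive €116.5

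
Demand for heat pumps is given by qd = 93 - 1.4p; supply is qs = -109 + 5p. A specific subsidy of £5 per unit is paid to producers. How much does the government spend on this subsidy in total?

Pre-subsidy: 93 - 1.4p = -109 + 5p gives p* = 31.5625, q* = 48.8125.
With the subsidy, sellers receive ps = pb + 5 for each unit, where pb is the price buyers pay.
Supply in terms of pb becomes qs = -109 + 5(pb + 5) = -84 + 5pb. Setting this equal to demand: 93 - 1.4pb = -84 + 5pb, so pb = 27.65625.
Sellers receive ps = 27.65625 + 5 = 32.65625; q' = 93 − 1.4·27.65625 = 54.28125.
Government outlay = subsidy × quantity = 5 × 54.28125 = 271.40625.

Government cost = £271.40625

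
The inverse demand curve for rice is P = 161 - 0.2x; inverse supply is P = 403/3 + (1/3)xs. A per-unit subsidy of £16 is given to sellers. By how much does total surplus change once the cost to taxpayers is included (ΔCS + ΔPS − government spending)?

Pre-subsidy: 161 - 0.2x = 403/3 + (1/3)x gives x* = 50 and P* = 151.
With the subsidy, sellers receive Ps = Pb + 16 for each unit, where Pb is the price buyers pay.
On the curves, Pb = 161 - 0.2x and Ps = 403/3 + (1/3)x; the wedge Ps − Pb = 16 gives 403/3 + (1/3)x − (161 - 0.2x) = 16, so x' = 80.
Then Pb = 161 − 0.2·80 = 145 and Ps = 403/3 + (1/3)·80 = 161.
ΔCS = ½(50 + 80)(151 − 145) = 390; ΔPS = ½(50 + 80)(161 − 151) = 650.
Government spending = 16 × 80 = 1280.
Net change = 390 + 650 − 1280 = -240. The loss equals the DWL triangle ½·16·30.

Net change in total surplus = -£240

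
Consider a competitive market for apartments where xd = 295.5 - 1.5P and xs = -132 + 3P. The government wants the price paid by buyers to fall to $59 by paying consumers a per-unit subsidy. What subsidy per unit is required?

Required subsidy s = $54 per unit

At a buyer price of 59, quantity demanded is 295.5 − 1.5·59 = 207.
Sellers supply 207 only when they receive Ps with -132 + 3·Ps = 207, i.e. Ps = 113.
s = Ps − Pb = 113 − 59 = 54.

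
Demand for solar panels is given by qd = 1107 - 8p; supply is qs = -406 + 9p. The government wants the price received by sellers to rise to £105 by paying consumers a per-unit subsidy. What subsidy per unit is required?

At a seller price of 105, quantity supplied is -406 + 9·105 = 539.
Buyers absorb 539 only when they pay pb with 1107 − 8·pb = 539, i.e. pb = 71.
s = ps − pb = 105 − 71 = 34.

Required subsidy s = £34 per unit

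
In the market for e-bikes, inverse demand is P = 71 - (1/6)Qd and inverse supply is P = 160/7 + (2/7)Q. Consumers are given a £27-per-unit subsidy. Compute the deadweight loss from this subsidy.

Deadweight loss = 15309/19

Pre-subsidy: 71 - (1/6)Q = 160/7 + (2/7)Q gives Q* = 2022/19 and P* = 1012/19.
With the rebate, buyers effectively pay Pb = Ps − 27, where Ps is the price sellers receive.
On the curves, Pb = 71 - (1/6)Q and Ps = 160/7 + (2/7)Q; the wedge Ps − Pb = 27 gives 160/7 + (2/7)Q − (71 - (1/6)Q) = 27, so Q' = 3156/19.
Then Pb = 71 − (1/6)·(3156/19) = 823/19 and Ps = 160/7 + (2/7)·(3156/19) = 1336/19.
The subsidy expands output by 3156/19 − 2022/19 = 1134/19 past the efficient level; on those units the gap between marginal cost and willingness to pay runs from 0 up to 27.
DWL = ½ × 27 × 1134/19 = 15309/19.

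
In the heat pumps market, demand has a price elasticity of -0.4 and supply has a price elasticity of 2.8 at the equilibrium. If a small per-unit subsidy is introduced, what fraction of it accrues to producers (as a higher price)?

Producer share = 0.125

For a small subsidy around the equilibrium, the benefit split depends on the relative slopes, which at a point are proportional to the elasticities.
Buyer share = εs/(εs + |εd|) = 2.8/(2.8 + 0.4) = 0.875; seller share = |εd|/(εs + |εd|) = 0.125.
So producers capture 0.125 of the subsidy.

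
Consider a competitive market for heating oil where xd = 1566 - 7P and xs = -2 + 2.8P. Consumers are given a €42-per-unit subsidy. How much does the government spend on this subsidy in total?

Government cost = €22260

Pre-subsidy: 1566 - 7P = -2 + 2.8P gives P* = 160, x* = 446.
With the rebate, buyers effectively pay Pb = Ps − 42, where Ps is the price sellers receive.
Demand in terms of Ps becomes xd = 1566 − 7(Ps − 42) = 1860 - 7Ps. Setting this equal to supply: 1860 - 7Ps = -2 + 2.8Ps, so Ps = 190.
Buyers pay Pb = 190 − 42 = 148; x' = -2 + 2.8·190 = 530.
Government outlay = subsidy × quantity = 42 × 530 = 22260.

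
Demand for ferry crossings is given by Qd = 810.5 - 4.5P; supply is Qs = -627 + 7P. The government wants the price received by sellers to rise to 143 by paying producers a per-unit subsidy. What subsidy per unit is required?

At a seller price of 143, quantity supplied is -627 + 7·143 = 374.
Buyers absorb 374 only when they pay Pb with 810.5 − 4.5·Pb = 374, i.e. Pb = 97.
s = Ps − Pb = 143 − 97 = 46.

Required subsidy s = 46 per unit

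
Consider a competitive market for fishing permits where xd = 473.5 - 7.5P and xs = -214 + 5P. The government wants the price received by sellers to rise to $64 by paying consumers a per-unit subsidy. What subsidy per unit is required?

At a seller price of 64, quantity supplied is -214 + 5·64 = 106.
Buyers absorb 106 only when they pay Pb with 473.5 − 7.5·Pb = 106, i.e. Pb = 49.
s = Ps − Pb = 64 − 49 = 15.

Required subsidy s = $15 per unit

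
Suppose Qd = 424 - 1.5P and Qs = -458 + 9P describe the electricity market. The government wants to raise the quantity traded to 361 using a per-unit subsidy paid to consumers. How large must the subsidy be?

Required subsidy s = 49 per unit

At Q = 361, invert demand for the buyer price: Pb = (424 − 361)/1.5 = 42; invert supply for the seller price: Ps = (361 − (-458))/9 = 91.
The subsidy must fill the gap: s = Ps − Pb = 91 − 42 = 49.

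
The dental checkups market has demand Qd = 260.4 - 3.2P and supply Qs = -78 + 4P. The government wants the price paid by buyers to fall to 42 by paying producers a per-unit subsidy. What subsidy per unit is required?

At a buyer price of 42, quantity demanded is 260.4 − 3.2·42 = 126.
Sellers supply 126 only when they receive Ps with -78 + 4·Ps = 126, i.e. Ps = 51.
s = Ps − Pb = 51 − 42 = 9.

Required subsidy s = 9 per unit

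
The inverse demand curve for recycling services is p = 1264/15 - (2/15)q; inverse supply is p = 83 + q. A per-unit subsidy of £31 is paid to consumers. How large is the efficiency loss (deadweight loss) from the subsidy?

Deadweight loss = 14415/34

Pre-subsidy: 1264/15 - (2/15)q = 83 + q gives q* = 19/17 and p* = 1430/17.
With the rebate, buyers effectively pay pb = ps − 31, where ps is the price sellers receive.
On the curves, pb = 1264/15 - (2/15)q and ps = 83 + q; the wedge ps − pb = 31 gives 83 + q − (1264/15 - (2/15)q) = 31, so q' = 484/17.
Then pb = 1264/15 − (2/15)·(484/17) = 1368/17 and ps = 83 + 1·(484/17) = 1895/17.
The subsidy expands output by 484/17 − 19/17 = 465/17 past the efficient level; on those units the gap between marginal cost and willingness to pay runs from 0 up to 31.
DWL = ½ × 31 × 465/17 = 14415/34.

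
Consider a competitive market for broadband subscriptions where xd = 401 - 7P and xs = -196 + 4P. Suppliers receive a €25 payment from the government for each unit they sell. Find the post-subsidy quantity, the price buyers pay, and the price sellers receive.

x' = 932/11; buyers pay 497/11; sellers receive 772/11

Pre-subsidy: 401 - 7P = -196 + 4P gives P* = 597/11, x* = 232/11.
With the subsidy, sellers receive Ps = Pb + 25 for each unit, where Pb is the price buyers pay.
Supply in terms of Pb becomes xs = -196 + 4(Pb + 25) = -96 + 4Pb. Setting this equal to demand: 401 - 7Pb = -96 + 4Pb, so Pb = 497/11.
Sellers receive Ps = 497/11 + 25 = 772/11; x' = 401 − 7·(497/11) = 932/11.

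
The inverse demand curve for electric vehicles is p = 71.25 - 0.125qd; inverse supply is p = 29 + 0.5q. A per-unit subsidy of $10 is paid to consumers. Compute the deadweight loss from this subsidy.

Deadweight loss = $80

Pre-subsidy: 71.25 - 0.125q = 29 + 0.5q gives q* = 67.6 and p* = 62.8.
With the rebate, buyers effectively pay pb = ps − 10, where ps is the price sellers receive.
On the curves, pb = 71.25 - 0.125q and ps = 29 + 0.5q; the wedge ps − pb = 10 gives 29 + 0.5q − (71.25 - 0.125q) = 10, so q' = 83.6.
Then pb = 71.25 − 0.125·83.6 = 60.8 and ps = 29 + 0.5·83.6 = 70.8.
The subsidy expands output by 83.6 − 67.6 = 16 past the efficient level; on those units the gap between marginal cost and willingness to pay runs from 0 up to 10.
DWL = ½ × 10 × 16 = 80.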